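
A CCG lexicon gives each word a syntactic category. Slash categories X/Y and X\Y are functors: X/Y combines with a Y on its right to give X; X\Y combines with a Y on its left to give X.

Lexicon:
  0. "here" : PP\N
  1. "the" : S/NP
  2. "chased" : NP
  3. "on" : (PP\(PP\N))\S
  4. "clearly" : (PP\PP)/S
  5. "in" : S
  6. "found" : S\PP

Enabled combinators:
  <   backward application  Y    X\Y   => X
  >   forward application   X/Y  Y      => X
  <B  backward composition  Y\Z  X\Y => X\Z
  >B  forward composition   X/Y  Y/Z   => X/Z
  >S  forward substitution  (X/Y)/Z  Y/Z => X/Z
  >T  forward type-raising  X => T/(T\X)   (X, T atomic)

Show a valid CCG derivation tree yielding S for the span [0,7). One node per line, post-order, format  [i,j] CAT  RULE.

[0,7] S   <
  [0,4] PP   <
    [0,1] "here" : PP\N
    [1,4] PP\(PP\N)   <
      [1,3] S   >
        [1,2] "the" : S/NP
        [2,3] "chased" : NP
      [3,4] "on" : (PP\(PP\N))\S
  [4,7] S\PP   <B
    [4,6] PP\PP   >
      [4,5] "clearly" : (PP\PP)/S
      [5,6] "in" : S
    [6,7] "found" : S\PP

[0,1] PP\N  lex  "here"
[1,2] S/NP  lex  "the"
[2,3] NP  lex  "chased"
[1,3] S  >  k=2
[3,4] (PP\(PP\N))\S  lex  "on"
[1,4] PP\(PP\N)  <  k=3
[0,4] PP  <  k=1
[4,5] (PP\PP)/S  lex  "clearly"
[5,6] S  lex  "in"
[4,6] PP\PP  >  k=5
[6,7] S\PP  lex  "found"
[4,7] S\PP  <B  k=6
[0,7] S  <  k=4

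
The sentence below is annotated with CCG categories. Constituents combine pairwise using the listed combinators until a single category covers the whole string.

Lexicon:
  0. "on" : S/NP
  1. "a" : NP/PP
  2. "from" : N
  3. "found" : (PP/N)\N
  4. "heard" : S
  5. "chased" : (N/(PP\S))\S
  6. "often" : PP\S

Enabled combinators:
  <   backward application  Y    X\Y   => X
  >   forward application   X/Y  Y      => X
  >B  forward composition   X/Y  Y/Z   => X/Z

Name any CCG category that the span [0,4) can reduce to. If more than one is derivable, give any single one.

[0,7] S   >
  [0,4] S/N   >B
    [0,2] S/PP   >B
      [0,1] "on" : S/NP
      [1,2] "a" : NP/PP
    [2,4] PP/N   <
      [2,3] "from" : N
      [3,4] "found" : (PP/N)\N
  [4,7] N   >
    [4,6] N/(PP\S)   <
      [4,5] "heard" : S
      [5,6] "chased" : (N/(PP\S))\S
    [6,7] "often" : PP\S

S/N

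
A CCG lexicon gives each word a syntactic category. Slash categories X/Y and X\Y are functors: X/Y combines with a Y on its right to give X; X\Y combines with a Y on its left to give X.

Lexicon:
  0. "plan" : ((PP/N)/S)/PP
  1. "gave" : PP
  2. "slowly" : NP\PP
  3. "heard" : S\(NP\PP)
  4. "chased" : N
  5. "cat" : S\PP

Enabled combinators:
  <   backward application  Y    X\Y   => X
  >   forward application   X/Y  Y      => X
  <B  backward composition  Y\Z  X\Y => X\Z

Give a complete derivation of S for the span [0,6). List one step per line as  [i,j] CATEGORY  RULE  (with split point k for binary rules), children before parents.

[0,6] S   <
  [0,5] PP   >
    [0,4] PP/N   >
      [0,2] (PP/N)/S   >
        [0,1] "plan" : ((PP/N)/S)/PP
        [1,2] "gave" : PP
      [2,4] S   <
        [2,3] "slowly" : NP\PP
        [3,4] "heard" : S\(NP\PP)
    [4,5] "chased" : N
  [5,6] "cat" : S\PP

[0,1] ((PP/N)/S)/PP  lex  "plan"
[1,2] PP  lex  "gave"
[0,2] (PP/N)/S  >  k=1
[2,3] NP\PP  lex  "slowly"
[3,4] S\(NP\PP)  lex  "heard"
[2,4] S  <  k=3
[0,4] PP/N  >  k=2
[4,5] N  lex  "chased"
[0,5] PP  >  k=4
[5,6] S\PP  lex  "cat"
[0,6] S  <  k=5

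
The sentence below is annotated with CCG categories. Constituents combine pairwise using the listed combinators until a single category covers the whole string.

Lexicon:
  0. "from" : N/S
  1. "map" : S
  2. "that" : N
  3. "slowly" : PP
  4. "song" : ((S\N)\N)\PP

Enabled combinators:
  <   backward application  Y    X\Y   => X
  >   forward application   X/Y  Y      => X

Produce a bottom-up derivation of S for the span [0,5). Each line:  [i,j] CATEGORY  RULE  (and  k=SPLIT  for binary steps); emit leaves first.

[0,5] S   <
  [0,2] N   >
    [0,1] "from" : N/S
    [1,2] "map" : S
  [2,5] S\N   <
    [2,3] "that" : N
    [3,5] (S\N)\N   <
      [3,4] "slowly" : PP
      [4,5] "song" : ((S\N)\N)\PP

[0,1] N/S  lex  "from"
[1,2] S  lex  "map"
[0,2] N  >  k=1
[2,3] N  lex  "that"
[3,4] PP  lex  "slowly"
[4,5] ((S\N)\N)\PP  lex  "song"
[3,5] (S\N)\N  <  k=4
[2,5] S\N  <  k=3
[0,5] S  <  k=2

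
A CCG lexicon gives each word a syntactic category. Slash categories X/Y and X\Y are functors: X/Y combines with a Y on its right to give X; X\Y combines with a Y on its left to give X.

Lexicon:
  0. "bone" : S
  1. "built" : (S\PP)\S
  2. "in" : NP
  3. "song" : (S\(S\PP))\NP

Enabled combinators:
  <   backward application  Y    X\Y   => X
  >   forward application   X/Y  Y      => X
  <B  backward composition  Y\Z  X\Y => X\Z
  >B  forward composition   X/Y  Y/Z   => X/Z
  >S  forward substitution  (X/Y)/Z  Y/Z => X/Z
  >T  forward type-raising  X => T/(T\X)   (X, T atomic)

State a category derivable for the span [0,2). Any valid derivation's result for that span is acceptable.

[0,4] S   <
  [0,2] S\PP   <
    [0,1] "bone" : S
    [1,2] "built" : (S\PP)\S
  [2,4] S\(S\PP)   <
    [2,3] "in" : NP
    [3,4] "song" : (S\(S\PP))\NP

S\PP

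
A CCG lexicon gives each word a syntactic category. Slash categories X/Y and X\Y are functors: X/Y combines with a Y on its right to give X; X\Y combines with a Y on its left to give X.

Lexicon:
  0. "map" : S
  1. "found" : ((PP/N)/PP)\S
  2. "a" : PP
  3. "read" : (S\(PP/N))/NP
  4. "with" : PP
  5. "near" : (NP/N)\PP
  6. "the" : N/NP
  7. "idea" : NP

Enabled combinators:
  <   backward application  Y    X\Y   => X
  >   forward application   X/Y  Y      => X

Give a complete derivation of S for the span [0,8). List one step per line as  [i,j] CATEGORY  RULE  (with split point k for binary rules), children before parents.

[0,8] S   <
  [0,3] PP/N   >
    [0,2] (PP/N)/PP   <
      [0,1] "map" : S
      [1,2] "found" : ((PP/N)/PP)\S
    [2,3] "a" : PP
  [3,8] S\(PP/N)   >
    [3,4] "read" : (S\(PP/N))/NP
    [4,8] NP   >
      [4,6] NP/N   <
        [4,5] "with" : PP
        [5,6] "near" : (NP/N)\PP
      [6,8] N   >
        [6,7] "the" : N/NP
        [7,8] "idea" : NP

[0,1] S  lex  "map"
[1,2] ((PP/N)/PP)\S  lex  "found"
[0,2] (PP/N)/PP  <  k=1
[2,3] PP  lex  "a"
[0,3] PP/N  >  k=2
[3,4] (S\(PP/N))/NP  lex  "read"
[4,5] PP  lex  "with"
[5,6] (NP/N)\PP  lex  "near"
[4,6] NP/N  <  k=5
[6,7] N/NP  lex  "the"
[7,8] NP  lex  "idea"
[6,8] N  >  k=7
[4,8] NP  >  k=6
[3,8] S\(PP/N)  >  k=4
[0,8] S  <  k=3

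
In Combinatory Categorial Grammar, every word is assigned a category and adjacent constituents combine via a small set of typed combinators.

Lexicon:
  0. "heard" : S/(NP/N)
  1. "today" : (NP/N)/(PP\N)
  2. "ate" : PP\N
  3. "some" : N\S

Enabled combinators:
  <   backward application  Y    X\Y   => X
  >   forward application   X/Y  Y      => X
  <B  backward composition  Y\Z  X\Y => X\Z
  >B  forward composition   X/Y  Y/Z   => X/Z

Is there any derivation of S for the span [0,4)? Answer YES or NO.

NO

S/(NP/N) (NP/N)/(PP\N) PP\N N\S
CKY chart[0,4] = {N}; S ∉ chart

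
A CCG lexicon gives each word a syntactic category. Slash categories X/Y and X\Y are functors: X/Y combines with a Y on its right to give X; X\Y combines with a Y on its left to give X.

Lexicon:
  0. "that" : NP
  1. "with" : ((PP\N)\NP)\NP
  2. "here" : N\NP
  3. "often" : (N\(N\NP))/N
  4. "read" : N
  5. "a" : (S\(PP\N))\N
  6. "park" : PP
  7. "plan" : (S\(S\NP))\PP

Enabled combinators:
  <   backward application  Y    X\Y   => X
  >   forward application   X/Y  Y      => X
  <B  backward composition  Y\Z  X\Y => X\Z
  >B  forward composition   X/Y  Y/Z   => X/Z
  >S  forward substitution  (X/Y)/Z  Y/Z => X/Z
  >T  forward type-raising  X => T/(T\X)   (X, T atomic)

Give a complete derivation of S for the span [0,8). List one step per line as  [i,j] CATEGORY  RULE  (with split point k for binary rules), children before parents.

[0,8] S   <
  [0,6] S\NP   <B
    [0,2] (PP\N)\NP   <
      [0,1] "that" : NP
      [1,2] "with" : ((PP\N)\NP)\NP
    [2,6] S\(PP\N)   <
      [2,5] N   <
        [2,3] "here" : N\NP
        [3,5] N\(N\NP)   >
          [3,4] "often" : (N\(N\NP))/N
          [4,5] "read" : N
      [5,6] "a" : (S\(PP\N))\N
  [6,8] S\(S\NP)   <
    [6,7] "park" : PP
    [7,8] "plan" : (S\(S\NP))\PP

[0,1] NP  lex  "that"
[1,2] ((PP\N)\NP)\NP  lex  "with"
[0,2] (PP\N)\NP  <  k=1
[2,3] N\NP  lex  "here"
[3,4] (N\(N\NP))/N  lex  "often"
[4,5] N  lex  "read"
[3,5] N\(N\NP)  >  k=4
[2,5] N  <  k=3
[5,6] (S\(PP\N))\N  lex  "a"
[2,6] S\(PP\N)  <  k=5
[0,6] S\NP  <B  k=2
[6,7] PP  lex  "park"
[7,8] (S\(S\NP))\PP  lex  "plan"
[6,8] S\(S\NP)  <  k=7
[0,8] S  <  k=6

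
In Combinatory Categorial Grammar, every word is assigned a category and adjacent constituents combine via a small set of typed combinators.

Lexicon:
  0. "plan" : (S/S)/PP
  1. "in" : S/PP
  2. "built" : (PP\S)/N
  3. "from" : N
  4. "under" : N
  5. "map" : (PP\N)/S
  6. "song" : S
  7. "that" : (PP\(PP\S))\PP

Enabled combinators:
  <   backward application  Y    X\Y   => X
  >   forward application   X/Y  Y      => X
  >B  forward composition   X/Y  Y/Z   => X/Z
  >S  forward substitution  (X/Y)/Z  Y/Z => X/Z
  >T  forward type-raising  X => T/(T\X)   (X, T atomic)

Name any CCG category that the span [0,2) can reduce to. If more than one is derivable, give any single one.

[0,8] S   >
  [0,2] S/PP   >S
    [0,1] "plan" : (S/S)/PP
    [1,2] "in" : S/PP
  [2,8] PP   <
    [2,4] PP\S   >
      [2,3] "built" : (PP\S)/N
      [3,4] "from" : N
    [4,8] PP\(PP\S)   <
      [4,7] PP   >
        [4,5] PP/(PP\N)   >T
          [4,5] "under" : N
        [5,7] PP\N   >
          [5,6] "map" : (PP\N)/S
          [6,7] "song" : S
      [7,8] "that" : (PP\(PP\S))\PP

S/PP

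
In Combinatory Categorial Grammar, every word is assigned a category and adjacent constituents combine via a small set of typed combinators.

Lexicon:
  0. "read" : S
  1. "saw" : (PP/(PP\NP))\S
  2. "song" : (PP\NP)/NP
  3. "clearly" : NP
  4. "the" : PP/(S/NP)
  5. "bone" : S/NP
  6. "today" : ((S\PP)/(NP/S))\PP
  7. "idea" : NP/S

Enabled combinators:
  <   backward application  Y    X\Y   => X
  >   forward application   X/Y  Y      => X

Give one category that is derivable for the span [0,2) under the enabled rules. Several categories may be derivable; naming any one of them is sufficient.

PP/(PP\NP)

[0,8] S   <
  [0,4] PP   >
    [0,2] PP/(PP\NP)   <
      [0,1] "read" : S
      [1,2] "saw" : (PP/(PP\NP))\S
    [2,4] PP\NP   >
      [2,3] "song" : (PP\NP)/NP
      [3,4] "clearly" : NP
  [4,8] S\PP   >
    [4,7] (S\PP)/(NP/S)   <
      [4,6] PP   >
        [4,5] "the" : PP/(S/NP)
        [5,6] "bone" : S/NP
      [6,7] "today" : ((S\PP)/(NP/S))\PP
    [7,8] "idea" : NP/S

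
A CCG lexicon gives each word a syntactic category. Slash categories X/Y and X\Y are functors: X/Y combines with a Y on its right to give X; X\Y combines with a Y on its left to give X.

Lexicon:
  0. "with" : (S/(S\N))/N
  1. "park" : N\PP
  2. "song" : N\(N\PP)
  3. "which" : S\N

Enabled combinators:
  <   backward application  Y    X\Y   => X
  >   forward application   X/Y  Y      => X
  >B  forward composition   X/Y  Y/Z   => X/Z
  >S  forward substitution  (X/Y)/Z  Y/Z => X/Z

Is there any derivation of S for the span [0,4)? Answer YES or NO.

[0,4] S   >
  [0,3] S/(S\N)   >
    [0,1] "with" : (S/(S\N))/N
    [1,3] N   <
      [1,2] "park" : N\PP
      [2,3] "song" : N\(N\PP)
  [3,4] "which" : S\N

YES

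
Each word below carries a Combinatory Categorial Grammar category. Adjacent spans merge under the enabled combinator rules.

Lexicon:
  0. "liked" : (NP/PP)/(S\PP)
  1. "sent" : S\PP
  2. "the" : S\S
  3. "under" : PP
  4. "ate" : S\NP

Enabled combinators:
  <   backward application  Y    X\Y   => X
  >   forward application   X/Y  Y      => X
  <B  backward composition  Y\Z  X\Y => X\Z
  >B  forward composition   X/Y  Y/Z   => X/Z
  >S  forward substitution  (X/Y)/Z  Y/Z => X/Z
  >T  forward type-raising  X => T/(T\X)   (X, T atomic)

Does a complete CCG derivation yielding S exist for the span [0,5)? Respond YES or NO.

[0,5] S   <
  [0,4] NP   >
    [0,3] NP/PP   >
      [0,1] "liked" : (NP/PP)/(S\PP)
      [1,3] S\PP   <B
        [1,2] "sent" : S\PP
        [2,3] "the" : S\S
    [3,4] "under" : PP
  [4,5] "ate" : S\NP

YES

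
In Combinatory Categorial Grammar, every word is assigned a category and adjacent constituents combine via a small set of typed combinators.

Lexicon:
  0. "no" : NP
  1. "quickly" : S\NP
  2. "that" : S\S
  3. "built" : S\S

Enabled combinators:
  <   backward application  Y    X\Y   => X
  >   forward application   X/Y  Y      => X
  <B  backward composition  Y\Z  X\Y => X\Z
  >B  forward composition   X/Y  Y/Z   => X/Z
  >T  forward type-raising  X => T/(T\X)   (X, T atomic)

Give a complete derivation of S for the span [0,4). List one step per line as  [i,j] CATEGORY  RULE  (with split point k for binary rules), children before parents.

[0,1] NP  lex  "no"
[0,1] S/(S\NP)  >T
[1,2] S\NP  lex  "quickly"
[2,3] S\S  lex  "that"
[1,3] S\NP  <B  k=2
[3,4] S\S  lex  "built"
[1,4] S\NP  <B  k=3
[0,4] S  >  k=1

[0,4] S   >
  [0,1] S/(S\NP)   >T
    [0,1] "no" : NP
  [1,4] S\NP   <B
    [1,3] S\NP   <B
      [1,2] "quickly" : S\NP
      [2,3] "that" : S\S
    [3,4] "built" : S\S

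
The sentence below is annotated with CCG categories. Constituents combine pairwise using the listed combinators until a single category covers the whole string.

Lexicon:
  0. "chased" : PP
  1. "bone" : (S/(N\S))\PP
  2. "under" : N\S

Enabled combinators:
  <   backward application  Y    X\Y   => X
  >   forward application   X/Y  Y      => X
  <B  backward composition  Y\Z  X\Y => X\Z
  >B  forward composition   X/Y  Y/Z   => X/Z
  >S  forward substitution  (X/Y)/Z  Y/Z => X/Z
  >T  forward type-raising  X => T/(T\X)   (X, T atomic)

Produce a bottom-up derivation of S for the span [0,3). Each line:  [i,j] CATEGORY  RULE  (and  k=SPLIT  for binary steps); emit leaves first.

[0,1] PP  lex  "chased"
[1,2] (S/(N\S))\PP  lex  "bone"
[0,2] S/(N\S)  <  k=1
[2,3] N\S  lex  "under"
[0,3] S  >  k=2

[0,3] S   >
  [0,2] S/(N\S)   <
    [0,1] "chased" : PP
    [1,2] "bone" : (S/(N\S))\PP
  [2,3] "under" : N\S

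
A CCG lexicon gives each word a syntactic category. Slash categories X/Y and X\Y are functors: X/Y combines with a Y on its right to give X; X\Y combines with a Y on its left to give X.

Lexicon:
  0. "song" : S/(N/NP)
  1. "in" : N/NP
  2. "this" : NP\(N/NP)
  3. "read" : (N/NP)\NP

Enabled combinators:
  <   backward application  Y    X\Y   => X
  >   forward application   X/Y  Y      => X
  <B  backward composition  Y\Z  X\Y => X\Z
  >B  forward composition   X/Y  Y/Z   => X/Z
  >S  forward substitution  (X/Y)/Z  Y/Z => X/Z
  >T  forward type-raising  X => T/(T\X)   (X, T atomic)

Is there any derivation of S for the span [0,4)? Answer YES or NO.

YES

[0,4] S   >
  [0,1] "song" : S/(N/NP)
  [1,4] N/NP   <
    [1,3] NP   <
      [1,2] "in" : N/NP
      [2,3] "this" : NP\(N/NP)
    [3,4] "read" : (N/NP)\NP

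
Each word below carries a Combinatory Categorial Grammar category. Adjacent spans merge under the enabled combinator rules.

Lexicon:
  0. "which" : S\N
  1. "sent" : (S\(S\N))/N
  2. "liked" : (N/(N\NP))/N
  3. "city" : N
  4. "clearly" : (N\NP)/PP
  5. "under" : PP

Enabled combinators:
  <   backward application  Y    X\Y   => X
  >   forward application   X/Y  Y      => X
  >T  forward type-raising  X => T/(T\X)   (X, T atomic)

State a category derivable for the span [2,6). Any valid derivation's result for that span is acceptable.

[0,6] S   <
  [0,1] "which" : S\N
  [1,6] S\(S\N)   >
    [1,2] "sent" : (S\(S\N))/N
    [2,6] N   >
      [2,4] N/(N\NP)   >
        [2,3] "liked" : (N/(N\NP))/N
        [3,4] "city" : N
      [4,6] N\NP   >
        [4,5] "clearly" : (N\NP)/PP
        [5,6] "under" : PP

N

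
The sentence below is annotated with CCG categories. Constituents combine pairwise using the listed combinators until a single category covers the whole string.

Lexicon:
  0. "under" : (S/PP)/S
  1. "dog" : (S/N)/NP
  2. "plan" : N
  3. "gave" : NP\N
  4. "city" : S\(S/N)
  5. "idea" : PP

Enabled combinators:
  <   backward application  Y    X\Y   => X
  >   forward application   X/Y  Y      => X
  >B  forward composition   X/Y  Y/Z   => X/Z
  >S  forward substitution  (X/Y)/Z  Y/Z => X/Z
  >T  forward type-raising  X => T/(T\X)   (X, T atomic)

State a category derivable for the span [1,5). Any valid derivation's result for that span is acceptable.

S

[0,6] S   >
  [0,5] S/PP   >
    [0,1] "under" : (S/PP)/S
    [1,5] S   <
      [1,4] S/N   >
        [1,2] "dog" : (S/N)/NP
        [2,4] NP   <
          [2,3] "plan" : N
          [3,4] "gave" : NP\N
      [4,5] "city" : S\(S/N)
  [5,6] "idea" : PP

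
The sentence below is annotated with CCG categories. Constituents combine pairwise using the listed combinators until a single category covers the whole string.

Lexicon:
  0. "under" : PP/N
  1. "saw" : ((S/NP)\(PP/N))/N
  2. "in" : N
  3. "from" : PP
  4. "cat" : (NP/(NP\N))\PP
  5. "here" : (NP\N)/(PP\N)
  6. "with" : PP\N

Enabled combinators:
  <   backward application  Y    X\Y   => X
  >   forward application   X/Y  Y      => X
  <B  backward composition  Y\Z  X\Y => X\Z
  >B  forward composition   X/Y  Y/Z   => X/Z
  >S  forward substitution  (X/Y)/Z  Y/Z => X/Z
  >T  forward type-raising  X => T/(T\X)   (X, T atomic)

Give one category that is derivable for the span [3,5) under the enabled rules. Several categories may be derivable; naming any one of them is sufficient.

[0,7] S   >
  [0,3] S/NP   <
    [0,1] "under" : PP/N
    [1,3] (S/NP)\(PP/N)   >
      [1,2] "saw" : ((S/NP)\(PP/N))/N
      [2,3] "in" : N
  [3,7] NP   >
    [3,5] NP/(NP\N)   <
      [3,4] "from" : PP
      [4,5] "cat" : (NP/(NP\N))\PP
    [5,7] NP\N   >
      [5,6] "here" : (NP\N)/(PP\N)
      [6,7] "with" : PP\N

NP/(NP\N)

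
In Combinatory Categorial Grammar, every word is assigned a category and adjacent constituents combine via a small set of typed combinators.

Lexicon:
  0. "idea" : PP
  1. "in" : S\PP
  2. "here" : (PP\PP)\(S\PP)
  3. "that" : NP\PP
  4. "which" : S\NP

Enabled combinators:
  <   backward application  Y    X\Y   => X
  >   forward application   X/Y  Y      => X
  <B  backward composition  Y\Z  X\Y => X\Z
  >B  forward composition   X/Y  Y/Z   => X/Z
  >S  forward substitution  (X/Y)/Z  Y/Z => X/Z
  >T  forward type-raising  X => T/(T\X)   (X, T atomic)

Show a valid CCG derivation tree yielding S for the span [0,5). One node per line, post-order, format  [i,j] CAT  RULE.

[0,1] PP  lex  "idea"
[1,2] S\PP  lex  "in"
[2,3] (PP\PP)\(S\PP)  lex  "here"
[1,3] PP\PP  <  k=2
[3,4] NP\PP  lex  "that"
[1,4] NP\PP  <B  k=3
[0,4] NP  <  k=1
[4,5] S\NP  lex  "which"
[0,5] S  <  k=4

[0,5] S   <
  [0,4] NP   <
    [0,1] "idea" : PP
    [1,4] NP\PP   <B
      [1,3] PP\PP   <
        [1,2] "in" : S\PP
        [2,3] "here" : (PP\PP)\(S\PP)
      [3,4] "that" : NP\PP
  [4,5] "which" : S\NP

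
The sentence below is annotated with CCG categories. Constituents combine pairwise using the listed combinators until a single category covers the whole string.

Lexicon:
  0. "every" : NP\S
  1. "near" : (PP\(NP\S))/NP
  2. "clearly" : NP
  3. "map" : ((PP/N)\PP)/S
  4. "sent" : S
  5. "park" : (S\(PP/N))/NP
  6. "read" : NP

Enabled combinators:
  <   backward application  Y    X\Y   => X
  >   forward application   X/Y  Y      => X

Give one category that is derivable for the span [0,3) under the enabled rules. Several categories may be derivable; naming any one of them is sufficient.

[0,7] S   <
  [0,5] PP/N   <
    [0,3] PP   <
      [0,1] "every" : NP\S
      [1,3] PP\(NP\S)   >
        [1,2] "near" : (PP\(NP\S))/NP
        [2,3] "clearly" : NP
    [3,5] (PP/N)\PP   >
      [3,4] "map" : ((PP/N)\PP)/S
      [4,5] "sent" : S
  [5,7] S\(PP/N)   >
    [5,6] "park" : (S\(PP/N))/NP
    [6,7] "read" : NP

PP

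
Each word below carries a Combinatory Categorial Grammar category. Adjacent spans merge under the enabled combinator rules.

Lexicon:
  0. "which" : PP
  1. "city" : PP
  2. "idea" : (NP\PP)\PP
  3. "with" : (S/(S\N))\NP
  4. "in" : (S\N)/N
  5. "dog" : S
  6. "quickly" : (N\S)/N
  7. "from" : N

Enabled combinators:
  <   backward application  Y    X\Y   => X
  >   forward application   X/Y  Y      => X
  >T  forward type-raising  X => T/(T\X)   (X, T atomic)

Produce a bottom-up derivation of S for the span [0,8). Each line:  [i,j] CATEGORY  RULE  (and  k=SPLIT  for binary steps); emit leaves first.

[0,8] S   >
  [0,4] S/(S\N)   <
    [0,3] NP   <
      [0,1] "which" : PP
      [1,3] NP\PP   <
        [1,2] "city" : PP
        [2,3] "idea" : (NP\PP)\PP
    [3,4] "with" : (S/(S\N))\NP
  [4,8] S\N   >
    [4,5] "in" : (S\N)/N
    [5,8] N   <
      [5,6] "dog" : S
      [6,8] N\S   >
        [6,7] "quickly" : (N\S)/N
        [7,8] "from" : N

[0,1] PP  lex  "which"
[1,2] PP  lex  "city"
[2,3] (NP\PP)\PP  lex  "idea"
[1,3] NP\PP  <  k=2
[0,3] NP  <  k=1
[3,4] (S/(S\N))\NP  lex  "with"
[0,4] S/(S\N)  <  k=3
[4,5] (S\N)/N  lex  "in"
[5,6] S  lex  "dog"
[6,7] (N\S)/N  lex  "quickly"
[7,8] N  lex  "from"
[6,8] N\S  >  k=7
[5,8] N  <  k=6
[4,8] S\N  >  k=5
[0,8] S  >  k=4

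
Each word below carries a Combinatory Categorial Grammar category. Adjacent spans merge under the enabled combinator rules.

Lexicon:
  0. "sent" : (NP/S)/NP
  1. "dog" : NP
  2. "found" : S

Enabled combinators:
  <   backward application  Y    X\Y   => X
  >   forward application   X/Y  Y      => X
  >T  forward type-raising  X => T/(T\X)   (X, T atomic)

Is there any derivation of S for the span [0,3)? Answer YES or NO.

NO

(NP/S)/NP NP S
CKY chart[0,3] = {N/(N\NP), NP, NP/(NP\NP), PP/(PP\NP), S/(S\NP)}; S ∉ chart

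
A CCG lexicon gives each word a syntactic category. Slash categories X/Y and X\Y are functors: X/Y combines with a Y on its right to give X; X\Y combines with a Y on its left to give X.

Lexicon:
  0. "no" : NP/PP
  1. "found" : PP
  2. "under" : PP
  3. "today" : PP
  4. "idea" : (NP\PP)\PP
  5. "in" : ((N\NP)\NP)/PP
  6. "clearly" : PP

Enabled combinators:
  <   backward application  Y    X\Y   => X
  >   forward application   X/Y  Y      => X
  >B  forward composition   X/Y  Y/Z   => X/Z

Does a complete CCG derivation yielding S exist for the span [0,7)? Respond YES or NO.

NO

NP/PP PP PP PP (NP\PP)\PP ((N\NP)\NP)/PP PP
CKY chart[0,7] = {N}; S ∉ chart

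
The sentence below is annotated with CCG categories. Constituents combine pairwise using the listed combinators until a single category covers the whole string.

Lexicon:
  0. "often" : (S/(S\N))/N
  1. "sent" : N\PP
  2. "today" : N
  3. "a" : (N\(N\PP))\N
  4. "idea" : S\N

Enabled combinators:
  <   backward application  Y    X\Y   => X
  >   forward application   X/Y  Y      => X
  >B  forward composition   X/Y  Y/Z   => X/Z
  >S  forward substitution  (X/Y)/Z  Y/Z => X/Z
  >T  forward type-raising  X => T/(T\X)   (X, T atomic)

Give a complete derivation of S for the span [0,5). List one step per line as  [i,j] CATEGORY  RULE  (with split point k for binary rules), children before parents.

[0,5] S   >
  [0,4] S/(S\N)   >
    [0,1] "often" : (S/(S\N))/N
    [1,4] N   <
      [1,2] "sent" : N\PP
      [2,4] N\(N\PP)   <
        [2,3] "today" : N
        [3,4] "a" : (N\(N\PP))\N
  [4,5] "idea" : S\N

[0,1] (S/(S\N))/N  lex  "often"
[1,2] N\PP  lex  "sent"
[2,3] N  lex  "today"
[3,4] (N\(N\PP))\N  lex  "a"
[2,4] N\(N\PP)  <  k=3
[1,4] N  <  k=2
[0,4] S/(S\N)  >  k=1
[4,5] S\N  lex  "idea"
[0,5] S  >  k=4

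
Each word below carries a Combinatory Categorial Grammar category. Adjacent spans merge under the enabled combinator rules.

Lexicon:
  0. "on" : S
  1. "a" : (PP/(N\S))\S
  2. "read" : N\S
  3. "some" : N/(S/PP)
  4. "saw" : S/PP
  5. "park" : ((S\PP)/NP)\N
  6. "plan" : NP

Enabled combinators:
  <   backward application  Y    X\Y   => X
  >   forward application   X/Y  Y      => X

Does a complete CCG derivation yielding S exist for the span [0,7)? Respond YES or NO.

YES

[0,7] S   <
  [0,3] PP   >
    [0,2] PP/(N\S)   <
      [0,1] "on" : S
      [1,2] "a" : (PP/(N\S))\S
    [2,3] "read" : N\S
  [3,7] S\PP   >
    [3,6] (S\PP)/NP   <
      [3,5] N   >
        [3,4] "some" : N/(S/PP)
        [4,5] "saw" : S/PP
      [5,6] "park" : ((S\PP)/NP)\N
    [6,7] "plan" : NP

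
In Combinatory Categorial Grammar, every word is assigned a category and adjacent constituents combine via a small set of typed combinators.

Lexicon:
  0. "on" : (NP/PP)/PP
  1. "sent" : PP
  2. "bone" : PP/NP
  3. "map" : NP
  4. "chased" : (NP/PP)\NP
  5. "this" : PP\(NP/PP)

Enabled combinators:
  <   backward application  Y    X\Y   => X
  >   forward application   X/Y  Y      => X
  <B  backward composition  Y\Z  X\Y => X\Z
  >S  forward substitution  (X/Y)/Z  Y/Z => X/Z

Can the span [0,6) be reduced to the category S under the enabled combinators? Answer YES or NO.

(NP/PP)/PP PP PP/NP NP (NP/PP)\NP PP\(NP/PP)
CKY chart[0,6] = {PP}; S ∉ chart

NO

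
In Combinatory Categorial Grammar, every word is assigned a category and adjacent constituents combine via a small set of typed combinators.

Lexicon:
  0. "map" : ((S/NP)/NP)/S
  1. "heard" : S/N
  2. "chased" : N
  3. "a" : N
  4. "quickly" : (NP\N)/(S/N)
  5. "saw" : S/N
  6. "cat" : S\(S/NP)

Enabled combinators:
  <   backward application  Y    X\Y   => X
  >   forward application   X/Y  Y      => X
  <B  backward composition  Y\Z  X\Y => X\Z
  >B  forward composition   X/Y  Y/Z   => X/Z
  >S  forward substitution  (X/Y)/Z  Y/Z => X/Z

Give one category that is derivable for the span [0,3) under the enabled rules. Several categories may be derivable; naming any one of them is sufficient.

[0,7] S   <
  [0,6] S/NP   >
    [0,3] (S/NP)/NP   >
      [0,1] "map" : ((S/NP)/NP)/S
      [1,3] S   >
        [1,2] "heard" : S/N
        [2,3] "chased" : N
    [3,6] NP   <
      [3,4] "a" : N
      [4,6] NP\N   >
        [4,5] "quickly" : (NP\N)/(S/N)
        [5,6] "saw" : S/N
  [6,7] "cat" : S\(S/NP)

(S/NP)/NP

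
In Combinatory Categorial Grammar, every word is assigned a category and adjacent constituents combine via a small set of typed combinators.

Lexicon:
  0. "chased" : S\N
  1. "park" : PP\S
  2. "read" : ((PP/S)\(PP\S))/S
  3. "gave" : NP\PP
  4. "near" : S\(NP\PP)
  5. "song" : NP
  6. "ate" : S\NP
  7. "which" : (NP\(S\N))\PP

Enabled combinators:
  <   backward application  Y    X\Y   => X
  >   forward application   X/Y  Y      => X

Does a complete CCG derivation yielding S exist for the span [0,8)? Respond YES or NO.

S\N PP\S ((PP/S)\(PP\S))/S NP\PP S\(NP\PP) NP S\NP (NP\(S\N))\PP
CKY chart[0,8] = {NP}; S ∉ chart

NO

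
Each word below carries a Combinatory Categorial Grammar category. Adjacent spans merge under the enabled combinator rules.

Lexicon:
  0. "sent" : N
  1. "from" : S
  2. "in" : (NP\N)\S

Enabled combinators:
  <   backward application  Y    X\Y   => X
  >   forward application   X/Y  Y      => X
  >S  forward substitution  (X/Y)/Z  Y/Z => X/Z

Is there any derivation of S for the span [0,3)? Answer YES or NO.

NO

N S (NP\N)\S
CKY chart[0,3] = {NP}; S ∉ chart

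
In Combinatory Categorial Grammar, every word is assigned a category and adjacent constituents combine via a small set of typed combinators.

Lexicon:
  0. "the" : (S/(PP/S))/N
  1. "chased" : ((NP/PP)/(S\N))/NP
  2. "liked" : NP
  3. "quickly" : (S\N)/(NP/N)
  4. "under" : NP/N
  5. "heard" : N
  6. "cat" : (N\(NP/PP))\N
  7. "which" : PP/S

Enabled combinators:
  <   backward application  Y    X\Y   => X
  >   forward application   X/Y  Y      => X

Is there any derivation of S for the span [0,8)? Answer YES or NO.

YES

[0,8] S   >
  [0,7] S/(PP/S)   >
    [0,1] "the" : (S/(PP/S))/N
    [1,7] N   <
      [1,5] NP/PP   >
        [1,3] (NP/PP)/(S\N)   >
          [1,2] "chased" : ((NP/PP)/(S\N))/NP
          [2,3] "liked" : NP
        [3,5] S\N   >
          [3,4] "quickly" : (S\N)/(NP/N)
          [4,5] "under" : NP/N
      [5,7] N\(NP/PP)   <
        [5,6] "heard" : N
        [6,7] "cat" : (N\(NP/PP))\N
  [7,8] "which" : PP/S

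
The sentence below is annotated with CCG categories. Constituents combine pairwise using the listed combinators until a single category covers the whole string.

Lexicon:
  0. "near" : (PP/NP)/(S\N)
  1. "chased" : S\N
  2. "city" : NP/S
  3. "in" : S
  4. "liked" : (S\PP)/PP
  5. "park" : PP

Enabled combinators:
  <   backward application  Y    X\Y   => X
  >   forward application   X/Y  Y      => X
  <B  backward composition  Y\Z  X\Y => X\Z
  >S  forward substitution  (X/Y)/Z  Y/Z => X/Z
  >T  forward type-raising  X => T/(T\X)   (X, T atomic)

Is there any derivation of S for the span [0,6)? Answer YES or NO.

[0,6] S   <
  [0,4] PP   >
    [0,2] PP/NP   >
      [0,1] "near" : (PP/NP)/(S\N)
      [1,2] "chased" : S\N
    [2,4] NP   >
      [2,3] "city" : NP/S
      [3,4] "in" : S
  [4,6] S\PP   >
    [4,5] "liked" : (S\PP)/PP
    [5,6] "park" : PP

YES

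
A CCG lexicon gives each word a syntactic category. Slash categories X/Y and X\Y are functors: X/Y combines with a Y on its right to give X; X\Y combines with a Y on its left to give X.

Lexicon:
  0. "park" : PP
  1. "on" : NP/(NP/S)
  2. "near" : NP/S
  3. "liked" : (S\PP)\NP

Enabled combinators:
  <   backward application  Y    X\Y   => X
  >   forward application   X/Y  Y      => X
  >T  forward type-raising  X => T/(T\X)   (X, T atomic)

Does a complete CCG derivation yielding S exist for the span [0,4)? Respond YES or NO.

[0,4] S   >
  [0,1] S/(S\PP)   >T
    [0,1] "park" : PP
  [1,4] S\PP   <
    [1,3] NP   >
      [1,2] "on" : NP/(NP/S)
      [2,3] "near" : NP/S
    [3,4] "liked" : (S\PP)\NP

YES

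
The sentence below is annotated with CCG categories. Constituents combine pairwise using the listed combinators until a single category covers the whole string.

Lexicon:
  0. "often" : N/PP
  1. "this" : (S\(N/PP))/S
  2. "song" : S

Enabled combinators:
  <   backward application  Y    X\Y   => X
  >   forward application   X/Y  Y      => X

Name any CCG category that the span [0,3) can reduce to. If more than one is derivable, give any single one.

S

[0,3] S   <
  [0,1] "often" : N/PP
  [1,3] S\(N/PP)   >
    [1,2] "this" : (S\(N/PP))/S
    [2,3] "song" : S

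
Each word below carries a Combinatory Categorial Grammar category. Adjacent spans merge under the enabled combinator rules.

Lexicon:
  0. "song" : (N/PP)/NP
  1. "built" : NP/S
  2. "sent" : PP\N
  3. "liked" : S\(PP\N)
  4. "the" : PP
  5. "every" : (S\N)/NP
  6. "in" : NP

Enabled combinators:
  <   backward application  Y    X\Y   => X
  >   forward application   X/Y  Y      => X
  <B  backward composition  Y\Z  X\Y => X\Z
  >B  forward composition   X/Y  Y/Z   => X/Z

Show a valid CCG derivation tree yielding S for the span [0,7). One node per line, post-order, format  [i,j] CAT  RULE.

[0,1] (N/PP)/NP  lex  "song"
[1,2] NP/S  lex  "built"
[2,3] PP\N  lex  "sent"
[3,4] S\(PP\N)  lex  "liked"
[2,4] S  <  k=3
[1,4] NP  >  k=2
[0,4] N/PP  >  k=1
[4,5] PP  lex  "the"
[0,5] N  >  k=4
[5,6] (S\N)/NP  lex  "every"
[6,7] NP  lex  "in"
[5,7] S\N  >  k=6
[0,7] S  <  k=5

[0,7] S   <
  [0,5] N   >
    [0,4] N/PP   >
      [0,1] "song" : (N/PP)/NP
      [1,4] NP   >
        [1,2] "built" : NP/S
        [2,4] S   <
          [2,3] "sent" : PP\N
          [3,4] "liked" : S\(PP\N)
    [4,5] "the" : PP
  [5,7] S\N   >
    [5,6] "every" : (S\N)/NP
    [6,7] "in" : NP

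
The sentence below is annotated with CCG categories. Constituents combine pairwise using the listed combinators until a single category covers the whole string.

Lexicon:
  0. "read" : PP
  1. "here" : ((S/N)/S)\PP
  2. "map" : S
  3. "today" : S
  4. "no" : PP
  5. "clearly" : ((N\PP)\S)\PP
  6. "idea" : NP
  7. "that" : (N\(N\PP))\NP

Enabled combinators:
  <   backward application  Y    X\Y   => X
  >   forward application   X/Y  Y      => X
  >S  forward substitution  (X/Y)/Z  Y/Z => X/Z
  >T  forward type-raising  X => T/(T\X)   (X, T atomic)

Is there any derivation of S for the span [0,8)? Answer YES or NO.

YES

[0,8] S   >
  [0,3] S/N   >
    [0,2] (S/N)/S   <
      [0,1] "read" : PP
      [1,2] "here" : ((S/N)/S)\PP
    [2,3] "map" : S
  [3,8] N   <
    [3,6] N\PP   <
      [3,4] "today" : S
      [4,6] (N\PP)\S   <
        [4,5] "no" : PP
        [5,6] "clearly" : ((N\PP)\S)\PP
    [6,8] N\(N\PP)   <
      [6,7] "idea" : NP
      [7,8] "that" : (N\(N\PP))\NP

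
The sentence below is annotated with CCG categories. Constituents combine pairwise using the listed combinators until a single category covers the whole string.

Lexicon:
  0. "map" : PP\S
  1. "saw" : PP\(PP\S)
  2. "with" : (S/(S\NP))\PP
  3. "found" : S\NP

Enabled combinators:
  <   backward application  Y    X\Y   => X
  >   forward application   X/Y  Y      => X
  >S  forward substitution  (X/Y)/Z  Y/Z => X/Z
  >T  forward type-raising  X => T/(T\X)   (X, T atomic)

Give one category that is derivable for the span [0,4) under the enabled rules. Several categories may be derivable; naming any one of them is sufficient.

[0,4] S   >
  [0,3] S/(S\NP)   <
    [0,2] PP   <
      [0,1] "map" : PP\S
      [1,2] "saw" : PP\(PP\S)
    [2,3] "with" : (S/(S\NP))\PP
  [3,4] "found" : S\NP

S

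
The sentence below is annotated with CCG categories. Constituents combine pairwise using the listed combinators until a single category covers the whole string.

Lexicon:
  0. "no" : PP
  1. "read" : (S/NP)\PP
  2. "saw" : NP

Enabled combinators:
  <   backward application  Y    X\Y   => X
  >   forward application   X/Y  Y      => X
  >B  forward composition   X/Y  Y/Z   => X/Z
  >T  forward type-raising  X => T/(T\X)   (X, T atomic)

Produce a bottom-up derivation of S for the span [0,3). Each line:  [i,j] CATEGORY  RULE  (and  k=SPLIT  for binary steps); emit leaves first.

[0,1] PP  lex  "no"
[1,2] (S/NP)\PP  lex  "read"
[0,2] S/NP  <  k=1
[2,3] NP  lex  "saw"
[0,3] S  >  k=2

[0,3] S   >
  [0,2] S/NP   <
    [0,1] "no" : PP
    [1,2] "read" : (S/NP)\PP
  [2,3] "saw" : NP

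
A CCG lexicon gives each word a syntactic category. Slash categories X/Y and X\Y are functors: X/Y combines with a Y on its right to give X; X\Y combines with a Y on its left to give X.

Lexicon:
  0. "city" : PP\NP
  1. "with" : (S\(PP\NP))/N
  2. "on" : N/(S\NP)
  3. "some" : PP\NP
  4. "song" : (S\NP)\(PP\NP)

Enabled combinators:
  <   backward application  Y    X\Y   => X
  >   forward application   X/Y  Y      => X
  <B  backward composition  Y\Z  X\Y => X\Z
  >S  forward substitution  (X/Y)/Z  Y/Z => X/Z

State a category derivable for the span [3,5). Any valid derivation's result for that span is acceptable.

S\NP

[0,5] S   <
  [0,1] "city" : PP\NP
  [1,5] S\(PP\NP)   >
    [1,2] "with" : (S\(PP\NP))/N
    [2,5] N   >
      [2,3] "on" : N/(S\NP)
      [3,5] S\NP   <
        [3,4] "some" : PP\NP
        [4,5] "song" : (S\NP)\(PP\NP)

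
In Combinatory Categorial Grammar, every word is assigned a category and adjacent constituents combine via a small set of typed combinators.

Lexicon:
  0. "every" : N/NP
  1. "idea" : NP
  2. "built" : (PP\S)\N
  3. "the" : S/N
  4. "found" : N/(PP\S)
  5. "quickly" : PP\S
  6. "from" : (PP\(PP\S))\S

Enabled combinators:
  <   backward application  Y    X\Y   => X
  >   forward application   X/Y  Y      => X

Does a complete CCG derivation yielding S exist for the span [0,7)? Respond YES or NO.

N/NP NP (PP\S)\N S/N N/(PP\S) PP\S (PP\(PP\S))\S
CKY chart[0,7] = {PP}; S ∉ chart

NO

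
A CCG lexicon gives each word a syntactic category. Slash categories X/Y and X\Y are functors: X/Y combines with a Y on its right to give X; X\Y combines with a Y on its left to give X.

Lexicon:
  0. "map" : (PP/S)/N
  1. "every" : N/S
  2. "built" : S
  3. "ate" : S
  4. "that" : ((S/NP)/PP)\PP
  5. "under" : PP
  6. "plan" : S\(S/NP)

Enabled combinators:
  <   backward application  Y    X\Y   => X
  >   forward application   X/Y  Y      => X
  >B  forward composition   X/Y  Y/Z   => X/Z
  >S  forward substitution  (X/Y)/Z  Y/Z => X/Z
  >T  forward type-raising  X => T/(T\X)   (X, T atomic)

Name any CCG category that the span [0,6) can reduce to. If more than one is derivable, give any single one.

S/NP

[0,7] S   <
  [0,6] S/NP   >
    [0,5] (S/NP)/PP   <
      [0,4] PP   >
        [0,3] PP/S   >
          [0,1] "map" : (PP/S)/N
          [1,3] N   >
            [1,2] "every" : N/S
            [2,3] "built" : S
        [3,4] "ate" : S
      [4,5] "that" : ((S/NP)/PP)\PP
    [5,6] "under" : PP
  [6,7] "plan" : S\(S/NP)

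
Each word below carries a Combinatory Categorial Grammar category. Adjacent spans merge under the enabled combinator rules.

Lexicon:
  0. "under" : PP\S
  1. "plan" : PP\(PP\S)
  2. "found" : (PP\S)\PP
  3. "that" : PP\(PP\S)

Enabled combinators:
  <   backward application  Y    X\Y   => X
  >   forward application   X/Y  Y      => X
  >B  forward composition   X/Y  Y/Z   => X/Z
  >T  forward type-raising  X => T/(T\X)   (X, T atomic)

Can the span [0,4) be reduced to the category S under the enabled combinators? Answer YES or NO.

NO

PP\S PP\(PP\S) (PP\S)\PP PP\(PP\S)
CKY chart[0,4] = {N/(N\PP), NP/(NP\PP), PP, PP/(PP\PP), S/(S\PP)}; S ∉ chart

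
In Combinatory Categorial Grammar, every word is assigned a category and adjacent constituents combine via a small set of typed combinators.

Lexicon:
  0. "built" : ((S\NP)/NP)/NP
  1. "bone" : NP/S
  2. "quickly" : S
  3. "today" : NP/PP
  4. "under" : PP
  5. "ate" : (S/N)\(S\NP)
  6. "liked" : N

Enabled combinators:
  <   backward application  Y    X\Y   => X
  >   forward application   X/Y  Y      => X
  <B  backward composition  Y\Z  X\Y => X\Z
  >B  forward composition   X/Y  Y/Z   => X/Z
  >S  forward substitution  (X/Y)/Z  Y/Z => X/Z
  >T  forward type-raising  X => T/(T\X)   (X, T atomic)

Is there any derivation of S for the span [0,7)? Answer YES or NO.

YES

[0,7] S   >
  [0,6] S/N   <
    [0,5] S\NP   >
      [0,3] (S\NP)/NP   >
        [0,1] "built" : ((S\NP)/NP)/NP
        [1,3] NP   >
          [1,2] "bone" : NP/S
          [2,3] "quickly" : S
      [3,5] NP   >
        [3,4] "today" : NP/PP
        [4,5] "under" : PP
    [5,6] "ate" : (S/N)\(S\NP)
  [6,7] "liked" : N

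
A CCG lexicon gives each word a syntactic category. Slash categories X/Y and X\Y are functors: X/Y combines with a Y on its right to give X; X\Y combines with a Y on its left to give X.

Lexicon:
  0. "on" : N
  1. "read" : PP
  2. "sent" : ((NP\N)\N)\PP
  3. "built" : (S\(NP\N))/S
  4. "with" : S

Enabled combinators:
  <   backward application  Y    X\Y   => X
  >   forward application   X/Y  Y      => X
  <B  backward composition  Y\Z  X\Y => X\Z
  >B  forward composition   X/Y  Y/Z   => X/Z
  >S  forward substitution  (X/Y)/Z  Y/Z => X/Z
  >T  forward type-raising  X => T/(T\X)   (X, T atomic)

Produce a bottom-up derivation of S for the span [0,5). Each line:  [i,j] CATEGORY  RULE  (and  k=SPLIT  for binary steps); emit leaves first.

[0,1] N  lex  "on"
[1,2] PP  lex  "read"
[2,3] ((NP\N)\N)\PP  lex  "sent"
[1,3] (NP\N)\N  <  k=2
[3,4] (S\(NP\N))/S  lex  "built"
[4,5] S  lex  "with"
[3,5] S\(NP\N)  >  k=4
[1,5] S\N  <B  k=3
[0,5] S  <  k=1

[0,5] S   <
  [0,1] "on" : N
  [1,5] S\N   <B
    [1,3] (NP\N)\N   <
      [1,2] "read" : PP
      [2,3] "sent" : ((NP\N)\N)\PP
    [3,5] S\(NP\N)   >
      [3,4] "built" : (S\(NP\N))/S
      [4,5] "with" : S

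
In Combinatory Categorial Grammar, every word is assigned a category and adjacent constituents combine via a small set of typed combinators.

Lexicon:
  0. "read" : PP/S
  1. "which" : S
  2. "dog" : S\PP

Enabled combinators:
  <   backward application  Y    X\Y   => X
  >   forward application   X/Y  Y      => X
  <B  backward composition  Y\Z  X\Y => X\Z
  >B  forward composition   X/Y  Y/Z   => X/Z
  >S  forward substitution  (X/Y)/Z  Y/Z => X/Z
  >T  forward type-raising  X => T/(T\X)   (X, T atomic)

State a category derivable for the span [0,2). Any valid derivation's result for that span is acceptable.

PP

[0,3] S   <
  [0,2] PP   >
    [0,1] "read" : PP/S
    [1,2] "which" : S
  [2,3] "dog" : S\PP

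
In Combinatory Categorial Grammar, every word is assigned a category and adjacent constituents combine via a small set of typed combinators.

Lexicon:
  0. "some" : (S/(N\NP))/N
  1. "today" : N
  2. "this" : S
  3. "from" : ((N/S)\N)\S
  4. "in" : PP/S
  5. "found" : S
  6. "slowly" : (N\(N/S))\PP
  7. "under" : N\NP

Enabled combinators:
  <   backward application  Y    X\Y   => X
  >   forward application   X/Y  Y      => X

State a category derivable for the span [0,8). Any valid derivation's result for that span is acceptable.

S

[0,8] S   >
  [0,7] S/(N\NP)   >
    [0,1] "some" : (S/(N\NP))/N
    [1,7] N   <
      [1,4] N/S   <
        [1,2] "today" : N
        [2,4] (N/S)\N   <
          [2,3] "this" : S
          [3,4] "from" : ((N/S)\N)\S
      [4,7] N\(N/S)   <
        [4,6] PP   >
          [4,5] "in" : PP/S
          [5,6] "found" : S
        [6,7] "slowly" : (N\(N/S))\PP
  [7,8] "under" : N\NP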